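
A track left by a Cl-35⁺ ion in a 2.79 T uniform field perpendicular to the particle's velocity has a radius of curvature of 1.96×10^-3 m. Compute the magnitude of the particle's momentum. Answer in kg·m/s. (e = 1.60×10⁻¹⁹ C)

p ≈ 8.75×10^-22 kg·m/s

Since qvB = mv²/r, the momentum p = mv = qBr.
p = (1×1.60×10^-19)(2.79)(1.96×10^-3) = 8.75×10^-22 kg·m/s.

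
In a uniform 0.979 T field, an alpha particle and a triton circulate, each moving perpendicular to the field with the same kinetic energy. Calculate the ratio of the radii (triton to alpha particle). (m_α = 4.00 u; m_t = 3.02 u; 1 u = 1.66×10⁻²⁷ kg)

ratio ≈ 1.74

r = √(2mK)/(qB) ⇒ at equal K, r ∝ √m/q.
r_{triton}/r_{alpha particle} = 1.74.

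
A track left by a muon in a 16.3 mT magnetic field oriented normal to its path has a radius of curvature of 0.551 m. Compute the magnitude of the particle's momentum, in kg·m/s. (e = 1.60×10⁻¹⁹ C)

p ≈ 1.44×10^-21 kg·m/s

Since qvB = mv²/r, the momentum p = mv = qBr.
p = (1×1.60×10^-19)(0.0163)(0.551) = 1.44×10^-21 kg·m/s.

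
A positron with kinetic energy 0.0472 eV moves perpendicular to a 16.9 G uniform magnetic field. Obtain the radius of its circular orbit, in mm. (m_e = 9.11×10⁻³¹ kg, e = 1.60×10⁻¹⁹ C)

Convert the energy: K = 0.0472 eV = 7.55×10^-21 J.
v = √(2K/m) = √(2·7.55×10^-21/9.11×10^-31) = 1.29×10^5 m/s.
r = mv/(qB) = (9.11×10^-31)(1.29×10^5) / [(1×1.60×10^-19)(1.69×10^-3)] = 4.34×10^-4 m.

r ≈ 0.434 mm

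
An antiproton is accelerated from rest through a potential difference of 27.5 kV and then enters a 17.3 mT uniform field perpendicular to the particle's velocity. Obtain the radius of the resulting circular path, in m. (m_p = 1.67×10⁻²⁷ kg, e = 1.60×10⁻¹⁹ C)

The kinetic energy gained is K = qV = (1×1.60×10^-19)(2.75×10^4) = 4.40×10^-15 J.
v = √(2K/m) = 2.30×10^6 m/s.
r = mv/(qB) = (1.67×10^-27)(2.30×10^6) / [(1×1.60×10^-19)(0.0173)] = 1.38 m.

r ≈ 1.38 m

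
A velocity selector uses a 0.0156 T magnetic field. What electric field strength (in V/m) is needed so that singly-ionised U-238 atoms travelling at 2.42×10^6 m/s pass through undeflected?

qE = qvB ⇒ E = vB = (2.42×10^6)(0.0156) = 3.78×10^4 V/m.

E ≈ 3.78×10^4 V/m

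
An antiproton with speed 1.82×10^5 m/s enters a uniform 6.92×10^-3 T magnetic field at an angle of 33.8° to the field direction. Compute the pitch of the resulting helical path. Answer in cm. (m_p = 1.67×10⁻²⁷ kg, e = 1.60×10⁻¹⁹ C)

The velocity component along B is v∥ = v cos33.8° = 1.51×10^5 m/s.
The cyclotron period T = 2πm/(qB) = 9.48×10^-6 s is set by m, q, B alone.
Pitch = v∥·T = (1.51×10^5)(9.48×10^-6) = 1.43 m.

pitch ≈ 143 cm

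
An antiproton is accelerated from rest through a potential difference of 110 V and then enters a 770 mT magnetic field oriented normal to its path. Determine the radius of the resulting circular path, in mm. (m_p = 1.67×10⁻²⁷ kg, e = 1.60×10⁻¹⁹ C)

The kinetic energy gained is K = qV = (1×1.60×10^-19)(110) = 1.76×10^-17 J.
v = √(2K/m) = 1.45×10^5 m/s.
r = mv/(qB) = (1.67×10^-27)(1.45×10^5) / [(1×1.60×10^-19)(0.770)] = 1.97×10^-3 m.

r ≈ 1.97 mm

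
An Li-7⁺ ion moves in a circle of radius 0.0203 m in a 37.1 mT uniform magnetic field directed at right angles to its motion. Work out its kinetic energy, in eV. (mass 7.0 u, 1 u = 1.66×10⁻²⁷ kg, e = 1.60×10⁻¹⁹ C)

K ≈ 3.91 eV

v = qBr/m = (1×1.60×10^-19)(0.0371)(0.0203) / (1.16×10^-26) = 1.04×10^4 m/s.
K = ½mv² = 0.5·(1.16×10^-26)·(1.04×10^4)² = 6.25×10^-19 J = 3.91 eV.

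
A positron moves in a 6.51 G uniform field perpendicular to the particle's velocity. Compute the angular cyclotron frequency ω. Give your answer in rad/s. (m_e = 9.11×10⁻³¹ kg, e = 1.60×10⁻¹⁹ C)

ω = qB/m = (1×1.60×10^-19)(6.51×10^-4) / (9.11×10^-31) = 1.14×10^8 rad/s.

ω ≈ 1.14×10^8 rad/s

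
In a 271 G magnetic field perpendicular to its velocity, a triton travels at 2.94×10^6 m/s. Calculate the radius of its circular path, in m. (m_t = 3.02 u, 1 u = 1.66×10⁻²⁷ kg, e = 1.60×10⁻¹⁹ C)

The magnetic force provides the centripetal force: qvB = mv²/r, so r = mv/(qB).
r = (5.01×10^-27 kg)(2.94×10^6 m/s) / [(1×1.60×10^-19 C)(0.0271 T)] = 3.40 m.

r ≈ 3.40 m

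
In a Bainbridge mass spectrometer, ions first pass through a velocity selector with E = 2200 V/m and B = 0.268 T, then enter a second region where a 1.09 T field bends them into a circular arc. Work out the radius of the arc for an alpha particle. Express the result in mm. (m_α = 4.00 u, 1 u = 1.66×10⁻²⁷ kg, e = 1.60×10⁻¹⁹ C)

r ≈ 0.156 mm

The selector passes v = E/B = 2200/0.268 = 8210 m/s.
In the deflection region, r = mv/(qB₂) = (6.64×10^-27)(8210) / [(2×1.60×10^-19)(1.09)] = 1.56×10^-4 m.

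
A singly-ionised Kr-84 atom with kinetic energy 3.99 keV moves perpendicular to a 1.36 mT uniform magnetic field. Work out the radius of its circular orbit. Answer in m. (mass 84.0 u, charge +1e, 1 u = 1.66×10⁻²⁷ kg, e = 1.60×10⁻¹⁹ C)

r ≈ 61.3 m

Convert the energy: K = 3.99 keV = 6.38×10^-16 J.
v = √(2K/m) = √(2·6.38×10^-16/1.39×10^-25) = 9.57×10^4 m/s.
r = mv/(qB) = (1.39×10^-25)(9.57×10^4) / [(1×1.60×10^-19)(1.36×10^-3)] = 61.3 m.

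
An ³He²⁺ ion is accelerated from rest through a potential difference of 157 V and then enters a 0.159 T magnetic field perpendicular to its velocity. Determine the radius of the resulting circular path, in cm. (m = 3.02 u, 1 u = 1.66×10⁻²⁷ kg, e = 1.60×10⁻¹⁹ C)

r ≈ 1.39 cm

The kinetic energy gained is K = qV = (2×1.60×10^-19)(157) = 5.02×10^-17 J.
v = √(2K/m) = 1.42×10^5 m/s.
r = mv/(qB) = (5.01×10^-27)(1.42×10^5) / [(2×1.60×10^-19)(0.159)] = 0.0139 m.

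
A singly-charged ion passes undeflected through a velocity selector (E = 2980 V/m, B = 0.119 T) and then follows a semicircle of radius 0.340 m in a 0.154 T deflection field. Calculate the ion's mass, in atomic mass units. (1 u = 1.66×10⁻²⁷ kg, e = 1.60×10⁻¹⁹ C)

v = E/B₁ = 2.50×10^4 m/s.
From r = mv/(qB₂), m = qB₂r/v = (1×1.60×10^-19)(0.154)(0.340) / (2.50×10^4) = 3.35×10^-25 kg.
In atomic mass units: m = 3.35×10^-25 / 1.66×10^-27 = 202 u.

m ≈ 202 u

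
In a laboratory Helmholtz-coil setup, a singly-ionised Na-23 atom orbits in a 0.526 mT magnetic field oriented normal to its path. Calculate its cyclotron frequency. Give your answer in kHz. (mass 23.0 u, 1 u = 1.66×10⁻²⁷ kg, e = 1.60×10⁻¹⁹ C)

f ≈ 0.351 kHz

f = qB/(2πm) = (1×1.60×10^-19)(5.26×10^-4) / [2π(3.82×10^-26)] = 351 Hz.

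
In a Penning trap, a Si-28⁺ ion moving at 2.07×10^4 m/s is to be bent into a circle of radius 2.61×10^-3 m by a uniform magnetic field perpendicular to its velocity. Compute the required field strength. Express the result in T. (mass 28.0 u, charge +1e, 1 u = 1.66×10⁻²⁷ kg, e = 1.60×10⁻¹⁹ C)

B ≈ 2.30 T

qvB = mv²/r gives B = mv/(qr).
B = (4.65×10^-26)(2.07×10^4) / [(1×1.60×10^-19)(2.61×10^-3)] = 2.30 T.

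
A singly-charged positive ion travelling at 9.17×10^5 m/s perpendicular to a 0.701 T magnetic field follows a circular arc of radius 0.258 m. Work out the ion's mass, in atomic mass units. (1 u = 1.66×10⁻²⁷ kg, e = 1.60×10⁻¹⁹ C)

m ≈ 19.0 u

qvB = mv²/r ⇒ m = qBr/v.
m = (1×1.60×10^-19)(0.701)(0.258) / (9.17×10^5) = 3.16×10^-26 kg = 19.0 u.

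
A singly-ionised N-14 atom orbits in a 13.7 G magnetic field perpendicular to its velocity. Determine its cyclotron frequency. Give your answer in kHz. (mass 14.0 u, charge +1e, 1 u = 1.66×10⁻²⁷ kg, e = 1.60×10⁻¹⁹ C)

f = qB/(2πm) = (1×1.60×10^-19)(1.37×10^-3) / [2π(2.32×10^-26)] = 1500 Hz.

f ≈ 1.50 kHz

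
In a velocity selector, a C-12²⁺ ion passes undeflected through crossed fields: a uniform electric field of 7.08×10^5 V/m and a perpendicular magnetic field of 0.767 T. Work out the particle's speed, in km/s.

For zero net force, qE = qvB, so v = E/B.
v = (7.08×10^5) / (0.767) = 9.23×10^5 m/s.

v ≈ 923 km/s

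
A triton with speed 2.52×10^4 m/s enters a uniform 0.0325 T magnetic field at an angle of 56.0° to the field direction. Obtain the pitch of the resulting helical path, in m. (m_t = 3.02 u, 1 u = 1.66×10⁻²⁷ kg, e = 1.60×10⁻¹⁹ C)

The velocity component along B is v∥ = v cos56.0° = 1.41×10^4 m/s.
The cyclotron period T = 2πm/(qB) = 6.06×10^-6 s is set by m, q, B alone.
Pitch = v∥·T = (1.41×10^4)(6.06×10^-6) = 0.0854 m.

pitch ≈ 0.0854 m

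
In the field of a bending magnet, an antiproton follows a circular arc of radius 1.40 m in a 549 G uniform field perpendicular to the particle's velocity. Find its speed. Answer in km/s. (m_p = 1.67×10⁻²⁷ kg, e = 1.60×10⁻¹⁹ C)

From qvB = mv²/r, v = qBr/m.
v = (1×1.60×10^-19)(0.0549)(1.40) / (1.67×10^-27) = 7.36×10^6 m/s.

v ≈ 7360 km/s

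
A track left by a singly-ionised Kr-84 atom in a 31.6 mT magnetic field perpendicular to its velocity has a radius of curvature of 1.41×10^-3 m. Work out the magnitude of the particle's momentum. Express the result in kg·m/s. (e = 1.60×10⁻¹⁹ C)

Since qvB = mv²/r, the momentum p = mv = qBr.
p = (1×1.60×10^-19)(0.0316)(1.41×10^-3) = 7.13×10^-24 kg·m/s.

p ≈ 7.13×10^-24 kg·m/s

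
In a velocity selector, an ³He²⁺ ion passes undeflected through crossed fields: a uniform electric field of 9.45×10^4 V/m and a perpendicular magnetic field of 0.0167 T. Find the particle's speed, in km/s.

For zero net force, qE = qvB, so v = E/B.
v = (9.45×10^4) / (0.0167) = 5.66×10^6 m/s.

v ≈ 5660 km/s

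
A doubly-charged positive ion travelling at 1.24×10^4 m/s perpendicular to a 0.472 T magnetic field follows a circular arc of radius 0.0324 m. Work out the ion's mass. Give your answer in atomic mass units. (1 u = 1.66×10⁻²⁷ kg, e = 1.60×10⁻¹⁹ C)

qvB = mv²/r ⇒ m = qBr/v.
m = (2×1.60×10^-19)(0.472)(0.0324) / (1.24×10^4) = 3.95×10^-25 kg = 238 u.

m ≈ 238 u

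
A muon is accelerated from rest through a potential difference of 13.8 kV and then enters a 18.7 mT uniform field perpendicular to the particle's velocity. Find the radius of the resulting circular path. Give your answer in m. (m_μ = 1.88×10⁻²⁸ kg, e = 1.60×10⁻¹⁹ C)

The kinetic energy gained is K = qV = (1×1.60×10^-19)(1.38×10^4) = 2.21×10^-15 J.
v = √(2K/m) = 4.85×10^6 m/s.
r = mv/(qB) = (1.88×10^-28)(4.85×10^6) / [(1×1.60×10^-19)(0.0187)] = 0.305 m.

r ≈ 0.305 m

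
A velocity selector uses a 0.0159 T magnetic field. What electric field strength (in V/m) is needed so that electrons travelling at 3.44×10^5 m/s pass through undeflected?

qE = qvB ⇒ E = vB = (3.44×10^5)(0.0159) = 5470 V/m.

E ≈ 5470 V/m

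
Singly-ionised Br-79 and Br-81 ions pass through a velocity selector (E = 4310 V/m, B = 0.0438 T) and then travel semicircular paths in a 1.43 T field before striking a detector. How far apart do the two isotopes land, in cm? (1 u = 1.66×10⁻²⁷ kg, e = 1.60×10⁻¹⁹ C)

Both emerge at v = E/B₁ = 9.84×10^4 m/s.
r = mv/(qB₂), so r₁ = 0.05640 m and r₂ = 0.05783 m, giving Δr = 1.43×10^-3 m.
After a semicircle each ion lands a diameter 2r from the entry slit, so the separation is 2Δr = 2.86×10^-3 m.

Δd ≈ 0.286 cm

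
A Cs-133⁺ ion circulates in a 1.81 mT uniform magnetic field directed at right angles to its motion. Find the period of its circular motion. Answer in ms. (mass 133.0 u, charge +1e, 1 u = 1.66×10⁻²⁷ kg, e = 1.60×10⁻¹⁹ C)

T ≈ 4.79 ms

The cyclotron period is independent of speed: T = 2πm/(qB).
T = 2π(2.21×10^-25) / [(1×1.60×10^-19)(1.81×10^-3)] = 4.79×10^-3 s.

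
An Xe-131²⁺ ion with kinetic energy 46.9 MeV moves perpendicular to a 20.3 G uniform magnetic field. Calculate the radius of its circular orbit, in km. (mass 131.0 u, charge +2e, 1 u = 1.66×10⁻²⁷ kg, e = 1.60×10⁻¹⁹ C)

r ≈ 2.78 km

Convert the energy: K = 46.9 MeV = 7.50×10^-12 J.
v = √(2K/m) = √(2·7.50×10^-12/2.17×10^-25) = 8.31×10^6 m/s.
r = mv/(qB) = (2.17×10^-25)(8.31×10^6) / [(2×1.60×10^-19)(2.03×10^-3)] = 2780 m.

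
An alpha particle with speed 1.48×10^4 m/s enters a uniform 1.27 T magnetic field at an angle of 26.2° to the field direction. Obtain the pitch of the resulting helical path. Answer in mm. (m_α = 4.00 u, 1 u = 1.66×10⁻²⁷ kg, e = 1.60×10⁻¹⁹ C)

pitch ≈ 1.36 mm

The velocity component along B is v∥ = v cos26.2° = 1.33×10^4 m/s.
The cyclotron period T = 2πm/(qB) = 1.03×10^-7 s is set by m, q, B alone.
Pitch = v∥·T = (1.33×10^4)(1.03×10^-7) = 1.36×10^-3 m.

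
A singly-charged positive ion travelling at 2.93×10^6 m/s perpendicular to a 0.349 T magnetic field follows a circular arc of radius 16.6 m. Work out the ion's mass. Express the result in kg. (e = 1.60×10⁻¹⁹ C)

m ≈ 3.16×10^-25 kg

qvB = mv²/r ⇒ m = qBr/v.
m = (1×1.60×10^-19)(0.349)(16.6) / (2.93×10^6) = 3.16×10^-25 kg.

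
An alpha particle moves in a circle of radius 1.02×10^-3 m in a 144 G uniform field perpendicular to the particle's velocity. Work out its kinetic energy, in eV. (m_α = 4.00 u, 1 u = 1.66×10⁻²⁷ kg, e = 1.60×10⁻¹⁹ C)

v = qBr/m = (2×1.60×10^-19)(0.0144)(1.02×10^-3) / (6.64×10^-27) = 708 m/s.
K = ½mv² = 0.5·(6.64×10^-27)·(708)² = 1.66×10^-21 J = 0.0104 eV.

K ≈ 0.0104 eV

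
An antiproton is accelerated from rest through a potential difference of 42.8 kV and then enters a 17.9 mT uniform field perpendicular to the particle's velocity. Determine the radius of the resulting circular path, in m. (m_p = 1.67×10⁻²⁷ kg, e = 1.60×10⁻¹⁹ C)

r ≈ 1.67 m

The kinetic energy gained is K = qV = (1×1.60×10^-19)(4.28×10^4) = 6.85×10^-15 J.
v = √(2K/m) = 2.86×10^6 m/s.
r = mv/(qB) = (1.67×10^-27)(2.86×10^6) / [(1×1.60×10^-19)(0.0179)] = 1.67 m.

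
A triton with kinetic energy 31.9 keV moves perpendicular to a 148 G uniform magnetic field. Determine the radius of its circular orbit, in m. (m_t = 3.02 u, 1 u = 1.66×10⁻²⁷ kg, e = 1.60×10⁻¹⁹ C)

r ≈ 3.02 m

Convert the energy: K = 31.9 keV = 5.10×10^-15 J.
v = √(2K/m) = √(2·5.10×10^-15/5.01×10^-27) = 1.43×10^6 m/s.
r = mv/(qB) = (5.01×10^-27)(1.43×10^6) / [(1×1.60×10^-19)(0.0148)] = 3.02 m.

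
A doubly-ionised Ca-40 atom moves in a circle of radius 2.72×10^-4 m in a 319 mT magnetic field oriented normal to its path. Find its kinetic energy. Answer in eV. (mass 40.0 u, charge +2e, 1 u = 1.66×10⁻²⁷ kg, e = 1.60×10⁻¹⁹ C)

K ≈ 0.0363 eV

v = qBr/m = (2×1.60×10^-19)(0.319)(2.72×10^-4) / (6.64×10^-26) = 418 m/s.
K = ½mv² = 0.5·(6.64×10^-26)·(418)² = 5.81×10^-21 J = 0.0363 eV.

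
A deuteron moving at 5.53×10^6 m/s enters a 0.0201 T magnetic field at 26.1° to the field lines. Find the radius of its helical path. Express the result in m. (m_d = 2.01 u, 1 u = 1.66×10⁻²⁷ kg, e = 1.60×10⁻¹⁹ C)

r ≈ 2.52 m

Only the perpendicular component v⊥ = v sin26.1° = 2.43×10^6 m/s is bent by the field.
r = m v⊥ /(qB) = (3.34×10^-27)(2.43×10^6) / [(1×1.60×10^-19)(0.0201)] = 2.52 m.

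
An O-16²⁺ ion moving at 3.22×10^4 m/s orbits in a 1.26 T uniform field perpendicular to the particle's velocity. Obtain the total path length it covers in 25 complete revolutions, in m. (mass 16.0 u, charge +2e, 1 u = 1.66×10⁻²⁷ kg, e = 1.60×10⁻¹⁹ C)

r = mv/(qB) = 2.12×10^-3 m, so one revolution covers 2πr = 0.0133 m.
In 25 revolutions: L = 25·2πr = 0.333 m.

L ≈ 0.333 m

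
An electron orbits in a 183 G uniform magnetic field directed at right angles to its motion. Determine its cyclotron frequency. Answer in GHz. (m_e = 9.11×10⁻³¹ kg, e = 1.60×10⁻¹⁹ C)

f ≈ 0.512 GHz

f = qB/(2πm) = (1×1.60×10^-19)(0.0183) / [2π(9.11×10^-31)] = 5.12×10^8 Hz.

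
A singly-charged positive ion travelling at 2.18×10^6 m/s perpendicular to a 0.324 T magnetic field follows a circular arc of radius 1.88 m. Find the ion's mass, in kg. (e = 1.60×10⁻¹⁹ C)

qvB = mv²/r ⇒ m = qBr/v.
m = (1×1.60×10^-19)(0.324)(1.88) / (2.18×10^6) = 4.47×10^-26 kg.

m ≈ 4.47×10^-26 kg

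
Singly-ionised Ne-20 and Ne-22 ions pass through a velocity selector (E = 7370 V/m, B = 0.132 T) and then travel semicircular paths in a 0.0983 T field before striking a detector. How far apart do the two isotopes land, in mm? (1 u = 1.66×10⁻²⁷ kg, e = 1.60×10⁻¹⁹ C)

Δd ≈ 23.6 mm

Both emerge at v = E/B₁ = 5.58×10^4 m/s.
r = mv/(qB₂), so r₁ = 0.1179 m and r₂ = 0.1296 m, giving Δr = 0.0118 m.
After a semicircle each ion lands a diameter 2r from the entry slit, so the separation is 2Δr = 0.0236 m.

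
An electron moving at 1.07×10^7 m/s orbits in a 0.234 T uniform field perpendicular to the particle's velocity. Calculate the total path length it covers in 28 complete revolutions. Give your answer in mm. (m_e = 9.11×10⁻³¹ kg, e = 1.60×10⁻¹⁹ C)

r = mv/(qB) = 2.60×10^-4 m, so one revolution covers 2πr = 1.64×10^-3 m.
In 28 revolutions: L = 28·2πr = 0.0458 m.

L ≈ 45.8 mm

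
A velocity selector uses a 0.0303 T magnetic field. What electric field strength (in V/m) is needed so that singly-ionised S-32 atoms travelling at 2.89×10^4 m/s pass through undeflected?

E ≈ 876 V/m

qE = qvB ⇒ E = vB = (2.89×10^4)(0.0303) = 876 V/m.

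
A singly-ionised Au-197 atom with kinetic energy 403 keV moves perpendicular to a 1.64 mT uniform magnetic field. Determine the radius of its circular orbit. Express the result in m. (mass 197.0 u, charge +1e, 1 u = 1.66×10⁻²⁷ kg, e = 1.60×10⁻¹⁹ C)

r ≈ 783 m

Convert the energy: K = 403 keV = 6.45×10^-14 J.
v = √(2K/m) = √(2·6.45×10^-14/3.27×10^-25) = 6.28×10^5 m/s.
r = mv/(qB) = (3.27×10^-25)(6.28×10^5) / [(1×1.60×10^-19)(1.64×10^-3)] = 783 m.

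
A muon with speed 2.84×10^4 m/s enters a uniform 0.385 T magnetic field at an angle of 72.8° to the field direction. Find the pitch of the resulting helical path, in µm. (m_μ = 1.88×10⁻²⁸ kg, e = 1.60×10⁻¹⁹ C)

pitch ≈ 161 µm

The velocity component along B is v∥ = v cos72.8° = 8400 m/s.
The cyclotron period T = 2πm/(qB) = 1.92×10^-8 s is set by m, q, B alone.
Pitch = v∥·T = (8400)(1.92×10^-8) = 1.61×10^-4 m.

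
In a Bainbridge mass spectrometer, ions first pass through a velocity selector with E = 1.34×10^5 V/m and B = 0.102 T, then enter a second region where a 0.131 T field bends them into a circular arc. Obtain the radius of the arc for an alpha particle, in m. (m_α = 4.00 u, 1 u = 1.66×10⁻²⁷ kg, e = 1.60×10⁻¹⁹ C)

The selector passes v = E/B = 1.34×10^5/0.102 = 1.31×10^6 m/s.
In the deflection region, r = mv/(qB₂) = (6.64×10^-27)(1.31×10^6) / [(2×1.60×10^-19)(0.131)] = 0.208 m.

r ≈ 0.208 m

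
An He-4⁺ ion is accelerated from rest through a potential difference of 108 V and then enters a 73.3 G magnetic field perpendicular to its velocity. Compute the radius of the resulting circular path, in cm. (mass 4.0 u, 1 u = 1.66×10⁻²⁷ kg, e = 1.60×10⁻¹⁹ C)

The kinetic energy gained is K = qV = (1×1.60×10^-19)(108) = 1.73×10^-17 J.
v = √(2K/m) = 7.21×10^4 m/s.
r = mv/(qB) = (6.64×10^-27)(7.21×10^4) / [(1×1.60×10^-19)(7.33×10^-3)] = 0.408 m.

r ≈ 40.8 cm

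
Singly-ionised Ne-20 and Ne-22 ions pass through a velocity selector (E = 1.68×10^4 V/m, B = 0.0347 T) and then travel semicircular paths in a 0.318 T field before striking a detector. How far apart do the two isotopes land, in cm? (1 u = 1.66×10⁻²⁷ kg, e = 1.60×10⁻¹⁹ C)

Both emerge at v = E/B₁ = 4.84×10^5 m/s.
r = mv/(qB₂), so r₁ = 0.3159 m and r₂ = 0.3475 m, giving Δr = 0.0316 m.
After a semicircle each ion lands a diameter 2r from the entry slit, so the separation is 2Δr = 0.0632 m.

Δd ≈ 6.32 cm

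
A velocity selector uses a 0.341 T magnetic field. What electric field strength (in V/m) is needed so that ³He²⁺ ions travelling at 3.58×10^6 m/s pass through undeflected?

qE = qvB ⇒ E = vB = (3.58×10^6)(0.341) = 1.22×10^6 V/m.

E ≈ 1.22×10^6 V/m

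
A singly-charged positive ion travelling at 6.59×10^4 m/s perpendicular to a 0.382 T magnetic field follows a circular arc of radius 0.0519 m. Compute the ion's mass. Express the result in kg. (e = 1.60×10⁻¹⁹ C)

qvB = mv²/r ⇒ m = qBr/v.
m = (1×1.60×10^-19)(0.382)(0.0519) / (6.59×10^4) = 4.81×10^-26 kg.

m ≈ 4.81×10^-26 kg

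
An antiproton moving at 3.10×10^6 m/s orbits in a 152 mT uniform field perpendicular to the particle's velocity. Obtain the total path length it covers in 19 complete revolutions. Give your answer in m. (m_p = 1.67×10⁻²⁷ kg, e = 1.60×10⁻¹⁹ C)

L ≈ 25.4 m

r = mv/(qB) = 0.213 m, so one revolution covers 2πr = 1.34 m.
In 19 revolutions: L = 19·2πr = 25.4 m.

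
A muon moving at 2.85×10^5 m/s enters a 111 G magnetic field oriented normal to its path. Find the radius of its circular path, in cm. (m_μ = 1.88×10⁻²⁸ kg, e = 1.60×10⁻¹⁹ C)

r ≈ 3.02 cm

The magnetic force provides the centripetal force: qvB = mv²/r, so r = mv/(qB).
r = (1.88×10^-28 kg)(2.85×10^5 m/s) / [(1×1.60×10^-19 C)(0.0111 T)] = 0.0302 m.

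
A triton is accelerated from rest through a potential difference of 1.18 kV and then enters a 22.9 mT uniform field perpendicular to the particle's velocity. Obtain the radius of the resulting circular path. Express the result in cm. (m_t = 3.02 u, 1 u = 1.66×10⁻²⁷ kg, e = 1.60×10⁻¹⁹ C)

r ≈ 37.6 cm

The kinetic energy gained is K = qV = (1×1.60×10^-19)(1180) = 1.89×10^-16 J.
v = √(2K/m) = 2.74×10^5 m/s.
r = mv/(qB) = (5.01×10^-27)(2.74×10^5) / [(1×1.60×10^-19)(0.0229)] = 0.376 m.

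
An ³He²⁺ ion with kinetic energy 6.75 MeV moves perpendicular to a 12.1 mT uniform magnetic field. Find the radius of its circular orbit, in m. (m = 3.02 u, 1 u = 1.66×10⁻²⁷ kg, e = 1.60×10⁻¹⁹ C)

Convert the energy: K = 6.75 MeV = 1.08×10^-12 J.
v = √(2K/m) = √(2·1.08×10^-12/5.01×10^-27) = 2.08×10^7 m/s.
r = mv/(qB) = (5.01×10^-27)(2.08×10^7) / [(2×1.60×10^-19)(0.0121)] = 26.9 m.

r ≈ 26.9 m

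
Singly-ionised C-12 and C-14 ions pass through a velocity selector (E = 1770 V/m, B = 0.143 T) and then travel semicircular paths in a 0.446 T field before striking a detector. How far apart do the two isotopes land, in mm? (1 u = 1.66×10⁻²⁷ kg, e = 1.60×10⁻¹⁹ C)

Both emerge at v = E/B₁ = 1.24×10^4 m/s.
r = mv/(qB₂), so r₁ = 3.455×10^-3 m and r₂ = 4.031×10^-3 m, giving Δr = 5.76×10^-4 m.
After a semicircle each ion lands a diameter 2r from the entry slit, so the separation is 2Δr = 1.15×10^-3 m.

Δd ≈ 1.15 mm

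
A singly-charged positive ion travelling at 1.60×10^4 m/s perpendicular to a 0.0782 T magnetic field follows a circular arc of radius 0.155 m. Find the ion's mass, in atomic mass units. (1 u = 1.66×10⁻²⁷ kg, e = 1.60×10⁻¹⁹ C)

qvB = mv²/r ⇒ m = qBr/v.
m = (1×1.60×10^-19)(0.0782)(0.155) / (1.60×10^4) = 1.21×10^-25 kg = 73.0 u.

m ≈ 73.0 u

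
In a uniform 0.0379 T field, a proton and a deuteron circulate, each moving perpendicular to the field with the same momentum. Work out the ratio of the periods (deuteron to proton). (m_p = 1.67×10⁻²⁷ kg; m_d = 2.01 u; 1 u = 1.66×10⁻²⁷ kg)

T = 2πm/(qB) is independent of speed, so T₂/T₁ = (m₂/q₂)/(m₁/q₁).
T_{deuteron}/T_{proton} = (3.34×10^-27/1e) / (1.67×10^-27/1e) = 2.00.

ratio ≈ 2.00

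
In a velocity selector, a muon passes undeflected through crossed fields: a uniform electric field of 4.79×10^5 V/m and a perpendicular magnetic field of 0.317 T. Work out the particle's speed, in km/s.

v ≈ 1510 km/s

For zero net force, qE = qvB, so v = E/B.
v = (4.79×10^5) / (0.317) = 1.51×10^6 m/s.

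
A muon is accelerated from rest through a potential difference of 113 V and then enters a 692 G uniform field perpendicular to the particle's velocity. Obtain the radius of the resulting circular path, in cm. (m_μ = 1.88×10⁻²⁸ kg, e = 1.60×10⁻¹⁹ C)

The kinetic energy gained is K = qV = (1×1.60×10^-19)(113) = 1.81×10^-17 J.
v = √(2K/m) = 4.39×10^5 m/s.
r = mv/(qB) = (1.88×10^-28)(4.39×10^5) / [(1×1.60×10^-19)(0.0692)] = 7.45×10^-3 m.

r ≈ 0.745 cm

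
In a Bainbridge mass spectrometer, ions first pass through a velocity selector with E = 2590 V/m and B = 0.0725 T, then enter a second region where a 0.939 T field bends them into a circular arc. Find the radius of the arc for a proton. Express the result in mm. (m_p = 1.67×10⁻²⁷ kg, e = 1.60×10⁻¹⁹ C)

The selector passes v = E/B = 2590/0.0725 = 3.57×10^4 m/s.
In the deflection region, r = mv/(qB₂) = (1.67×10^-27)(3.57×10^4) / [(1×1.60×10^-19)(0.939)] = 3.97×10^-4 m.

r ≈ 0.397 mm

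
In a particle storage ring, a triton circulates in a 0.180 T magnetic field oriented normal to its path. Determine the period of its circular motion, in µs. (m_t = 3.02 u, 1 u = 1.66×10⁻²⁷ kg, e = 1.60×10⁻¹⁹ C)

T ≈ 1.09 µs

The cyclotron period is independent of speed: T = 2πm/(qB).
T = 2π(5.01×10^-27) / [(1×1.60×10^-19)(0.180)] = 1.09×10^-6 s.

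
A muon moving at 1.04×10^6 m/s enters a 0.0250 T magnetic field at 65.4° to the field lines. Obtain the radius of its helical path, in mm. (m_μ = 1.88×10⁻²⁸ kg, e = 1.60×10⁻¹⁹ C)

Only the perpendicular component v⊥ = v sin65.4° = 9.46×10^5 m/s is bent by the field.
r = m v⊥ /(qB) = (1.88×10^-28)(9.46×10^5) / [(1×1.60×10^-19)(0.0250)] = 0.0444 m.

r ≈ 44.4 mm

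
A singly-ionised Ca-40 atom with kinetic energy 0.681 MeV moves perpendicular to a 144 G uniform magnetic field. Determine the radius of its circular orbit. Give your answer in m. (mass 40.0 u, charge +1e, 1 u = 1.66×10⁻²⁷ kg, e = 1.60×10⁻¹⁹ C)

Convert the energy: K = 0.681 MeV = 1.09×10^-13 J.
v = √(2K/m) = √(2·1.09×10^-13/6.64×10^-26) = 1.81×10^6 m/s.
r = mv/(qB) = (6.64×10^-26)(1.81×10^6) / [(1×1.60×10^-19)(0.0144)] = 52.2 m.

r ≈ 52.2 m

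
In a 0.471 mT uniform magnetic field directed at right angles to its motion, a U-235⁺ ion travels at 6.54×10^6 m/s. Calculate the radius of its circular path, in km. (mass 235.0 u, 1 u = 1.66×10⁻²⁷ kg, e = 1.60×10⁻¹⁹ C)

r ≈ 33.9 km

The magnetic force provides the centripetal force: qvB = mv²/r, so r = mv/(qB).
r = (3.90×10^-25 kg)(6.54×10^6 m/s) / [(1×1.60×10^-19 C)(4.71×10^-4 T)] = 3.39×10^4 m.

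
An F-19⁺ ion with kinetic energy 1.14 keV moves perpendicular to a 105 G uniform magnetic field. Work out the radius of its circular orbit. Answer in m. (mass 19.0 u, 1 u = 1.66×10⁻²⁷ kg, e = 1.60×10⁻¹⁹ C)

r ≈ 2.02 m

Convert the energy: K = 1.14 keV = 1.82×10^-16 J.
v = √(2K/m) = √(2·1.82×10^-16/3.15×10^-26) = 1.08×10^5 m/s.
r = mv/(qB) = (3.15×10^-26)(1.08×10^5) / [(1×1.60×10^-19)(0.0105)] = 2.02 m.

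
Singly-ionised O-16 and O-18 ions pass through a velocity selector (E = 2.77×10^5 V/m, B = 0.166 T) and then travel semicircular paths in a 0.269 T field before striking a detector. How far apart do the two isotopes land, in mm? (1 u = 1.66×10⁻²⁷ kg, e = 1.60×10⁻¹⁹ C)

Both emerge at v = E/B₁ = 1.67×10^6 m/s.
r = mv/(qB₂), so r₁ = 1.030 m and r₂ = 1.158 m, giving Δr = 0.129 m.
After a semicircle each ion lands a diameter 2r from the entry slit, so the separation is 2Δr = 0.257 m.

Δd ≈ 257 mm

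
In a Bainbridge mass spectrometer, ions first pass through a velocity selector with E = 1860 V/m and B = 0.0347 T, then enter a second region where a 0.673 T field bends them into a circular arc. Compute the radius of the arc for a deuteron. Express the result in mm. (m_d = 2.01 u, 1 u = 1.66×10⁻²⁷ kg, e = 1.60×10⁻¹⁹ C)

The selector passes v = E/B = 1860/0.0347 = 5.36×10^4 m/s.
In the deflection region, r = mv/(qB₂) = (3.34×10^-27)(5.36×10^4) / [(1×1.60×10^-19)(0.673)] = 1.66×10^-3 m.

r ≈ 1.66 mm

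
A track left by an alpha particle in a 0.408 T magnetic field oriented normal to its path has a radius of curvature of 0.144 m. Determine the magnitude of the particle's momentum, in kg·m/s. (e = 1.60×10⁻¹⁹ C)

Since qvB = mv²/r, the momentum p = mv = qBr.
p = (2×1.60×10^-19)(0.408)(0.144) = 1.88×10^-20 kg·m/s.

p ≈ 1.88×10^-20 kg·m/s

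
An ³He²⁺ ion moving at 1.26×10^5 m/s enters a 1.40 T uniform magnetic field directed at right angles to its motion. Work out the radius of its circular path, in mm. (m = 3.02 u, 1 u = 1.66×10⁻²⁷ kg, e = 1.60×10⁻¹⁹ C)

r ≈ 1.41 mm

The magnetic force provides the centripetal force: qvB = mv²/r, so r = mv/(qB).
r = (5.01×10^-27 kg)(1.26×10^5 m/s) / [(2×1.60×10^-19 C)(1.40 T)] = 1.41×10^-3 m.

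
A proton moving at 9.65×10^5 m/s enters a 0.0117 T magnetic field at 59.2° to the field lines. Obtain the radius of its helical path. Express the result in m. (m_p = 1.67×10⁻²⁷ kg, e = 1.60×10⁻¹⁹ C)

r ≈ 0.739 m

Only the perpendicular component v⊥ = v sin59.2° = 8.29×10^5 m/s is bent by the field.
r = m v⊥ /(qB) = (1.67×10^-27)(8.29×10^5) / [(1×1.60×10^-19)(0.0117)] = 0.739 m.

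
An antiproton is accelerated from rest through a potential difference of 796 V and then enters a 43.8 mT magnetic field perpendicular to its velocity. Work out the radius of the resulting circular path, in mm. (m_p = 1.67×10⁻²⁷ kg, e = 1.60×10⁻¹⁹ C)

r ≈ 93.1 mm

The kinetic energy gained is K = qV = (1×1.60×10^-19)(796) = 1.27×10^-16 J.
v = √(2K/m) = 3.91×10^5 m/s.
r = mv/(qB) = (1.67×10^-27)(3.91×10^5) / [(1×1.60×10^-19)(0.0438)] = 0.0931 m.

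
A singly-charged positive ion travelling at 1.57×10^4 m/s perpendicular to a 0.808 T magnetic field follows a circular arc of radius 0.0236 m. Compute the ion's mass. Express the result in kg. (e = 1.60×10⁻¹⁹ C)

m ≈ 1.94×10^-25 kg

qvB = mv²/r ⇒ m = qBr/v.
m = (1×1.60×10^-19)(0.808)(0.0236) / (1.57×10^4) = 1.94×10^-25 kg.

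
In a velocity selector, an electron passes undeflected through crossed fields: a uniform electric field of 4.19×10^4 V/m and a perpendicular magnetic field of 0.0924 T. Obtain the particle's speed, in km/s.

For zero net force, qE = qvB, so v = E/B.
v = (4.19×10^4) / (0.0924) = 4.53×10^5 m/s.

v ≈ 453 km/s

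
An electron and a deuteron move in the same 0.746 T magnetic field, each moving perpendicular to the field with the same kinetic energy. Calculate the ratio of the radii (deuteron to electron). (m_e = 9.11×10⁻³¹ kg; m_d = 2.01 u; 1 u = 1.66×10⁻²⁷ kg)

r = √(2mK)/(qB) ⇒ at equal K, r ∝ √m/q.
r_{deuteron}/r_{electron} = 60.5.

ratio ≈ 60.5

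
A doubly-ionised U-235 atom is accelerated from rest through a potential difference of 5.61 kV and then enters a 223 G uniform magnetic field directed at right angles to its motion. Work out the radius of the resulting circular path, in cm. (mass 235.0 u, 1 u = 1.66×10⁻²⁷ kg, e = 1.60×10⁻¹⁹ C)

The kinetic energy gained is K = qV = (2×1.60×10^-19)(5610) = 1.80×10^-15 J.
v = √(2K/m) = 9.59×10^4 m/s.
r = mv/(qB) = (3.90×10^-25)(9.59×10^4) / [(2×1.60×10^-19)(0.0223)] = 5.24 m.

r ≈ 524 cm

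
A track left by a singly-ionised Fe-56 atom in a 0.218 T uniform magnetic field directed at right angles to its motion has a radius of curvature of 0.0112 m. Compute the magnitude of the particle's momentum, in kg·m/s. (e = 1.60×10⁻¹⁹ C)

Since qvB = mv²/r, the momentum p = mv = qBr.
p = (1×1.60×10^-19)(0.218)(0.0112) = 3.91×10^-22 kg·m/s.

p ≈ 3.91×10^-22 kg·m/s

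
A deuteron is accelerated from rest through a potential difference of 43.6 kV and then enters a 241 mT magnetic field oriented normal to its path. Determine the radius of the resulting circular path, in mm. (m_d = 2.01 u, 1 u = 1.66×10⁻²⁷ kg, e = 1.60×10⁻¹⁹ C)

The kinetic energy gained is K = qV = (1×1.60×10^-19)(4.36×10^4) = 6.98×10^-15 J.
v = √(2K/m) = 2.04×10^6 m/s.
r = mv/(qB) = (3.34×10^-27)(2.04×10^6) / [(1×1.60×10^-19)(0.241)] = 0.177 m.

r ≈ 177 mm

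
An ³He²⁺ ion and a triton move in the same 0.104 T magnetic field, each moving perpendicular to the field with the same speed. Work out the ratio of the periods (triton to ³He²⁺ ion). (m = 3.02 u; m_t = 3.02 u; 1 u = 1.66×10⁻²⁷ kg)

T = 2πm/(qB) is independent of speed, so T₂/T₁ = (m₂/q₂)/(m₁/q₁).
T_{triton}/T_{³He²⁺ ion} = (5.01×10^-27/1e) / (5.01×10^-27/2e) = 2.00.

ratio ≈ 2.00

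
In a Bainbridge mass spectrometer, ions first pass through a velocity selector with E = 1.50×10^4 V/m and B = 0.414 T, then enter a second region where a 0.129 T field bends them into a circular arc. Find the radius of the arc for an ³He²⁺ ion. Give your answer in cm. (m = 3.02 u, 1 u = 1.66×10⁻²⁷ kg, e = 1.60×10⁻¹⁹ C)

r ≈ 0.440 cm

The selector passes v = E/B = 1.50×10^4/0.414 = 3.62×10^4 m/s.
In the deflection region, r = mv/(qB₂) = (5.01×10^-27)(3.62×10^4) / [(2×1.60×10^-19)(0.129)] = 4.40×10^-3 m.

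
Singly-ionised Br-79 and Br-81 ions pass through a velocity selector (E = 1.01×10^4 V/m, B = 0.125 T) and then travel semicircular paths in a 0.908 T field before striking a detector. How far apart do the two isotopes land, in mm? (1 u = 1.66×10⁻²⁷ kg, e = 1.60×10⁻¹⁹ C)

Δd ≈ 3.69 mm

Both emerge at v = E/B₁ = 8.08×10^4 m/s.
r = mv/(qB₂), so r₁ = 0.07294 m and r₂ = 0.07478 m, giving Δr = 1.85×10^-3 m.
After a semicircle each ion lands a diameter 2r from the entry slit, so the separation is 2Δr = 3.69×10^-3 m.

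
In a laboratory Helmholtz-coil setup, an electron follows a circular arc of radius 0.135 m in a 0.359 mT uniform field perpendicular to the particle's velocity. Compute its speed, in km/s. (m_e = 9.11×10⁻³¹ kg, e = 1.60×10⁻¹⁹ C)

From qvB = mv²/r, v = qBr/m.
v = (1×1.60×10^-19)(3.59×10^-4)(0.135) / (9.11×10^-31) = 8.51×10^6 m/s.

v ≈ 8510 km/s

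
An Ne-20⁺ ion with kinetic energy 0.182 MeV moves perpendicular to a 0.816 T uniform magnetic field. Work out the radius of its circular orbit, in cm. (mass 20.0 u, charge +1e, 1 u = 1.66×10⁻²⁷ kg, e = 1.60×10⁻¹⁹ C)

r ≈ 33.7 cm

Convert the energy: K = 0.182 MeV = 2.91×10^-14 J.
v = √(2K/m) = √(2·2.91×10^-14/3.32×10^-26) = 1.32×10^6 m/s.
r = mv/(qB) = (3.32×10^-26)(1.32×10^6) / [(1×1.60×10^-19)(0.816)] = 0.337 m.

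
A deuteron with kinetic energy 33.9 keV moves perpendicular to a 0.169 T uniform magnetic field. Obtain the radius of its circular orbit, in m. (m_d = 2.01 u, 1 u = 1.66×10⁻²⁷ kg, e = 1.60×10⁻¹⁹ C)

Convert the energy: K = 33.9 keV = 5.42×10^-15 J.
v = √(2K/m) = √(2·5.42×10^-15/3.34×10^-27) = 1.80×10^6 m/s.
r = mv/(qB) = (3.34×10^-27)(1.80×10^6) / [(1×1.60×10^-19)(0.169)] = 0.222 m.

r ≈ 0.222 m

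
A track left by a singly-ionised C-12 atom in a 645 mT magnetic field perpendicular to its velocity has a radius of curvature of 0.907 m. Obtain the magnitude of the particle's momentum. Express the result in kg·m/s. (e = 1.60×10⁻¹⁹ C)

p ≈ 9.36×10^-20 kg·m/s

Since qvB = mv²/r, the momentum p = mv = qBr.
p = (1×1.60×10^-19)(0.645)(0.907) = 9.36×10^-20 kg·m/s.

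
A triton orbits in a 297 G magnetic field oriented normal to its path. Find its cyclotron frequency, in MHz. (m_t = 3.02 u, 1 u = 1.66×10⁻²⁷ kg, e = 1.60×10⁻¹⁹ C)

f ≈ 0.151 MHz

f = qB/(2πm) = (1×1.60×10^-19)(0.0297) / [2π(5.01×10^-27)] = 1.51×10^5 Hz.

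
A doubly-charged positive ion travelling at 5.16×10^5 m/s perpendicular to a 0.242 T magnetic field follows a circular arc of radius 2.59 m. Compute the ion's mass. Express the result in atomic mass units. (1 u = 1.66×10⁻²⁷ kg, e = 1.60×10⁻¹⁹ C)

m ≈ 234 u

qvB = mv²/r ⇒ m = qBr/v.
m = (2×1.60×10^-19)(0.242)(2.59) / (5.16×10^5) = 3.89×10^-25 kg = 234 u.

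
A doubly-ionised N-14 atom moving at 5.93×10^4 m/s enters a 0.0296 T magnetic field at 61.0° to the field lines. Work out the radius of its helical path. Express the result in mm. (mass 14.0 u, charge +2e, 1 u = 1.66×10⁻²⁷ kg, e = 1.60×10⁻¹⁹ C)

Only the perpendicular component v⊥ = v sin61.0° = 5.19×10^4 m/s is bent by the field.
r = m v⊥ /(qB) = (2.32×10^-26)(5.19×10^4) / [(2×1.60×10^-19)(0.0296)] = 0.127 m.

r ≈ 127 mm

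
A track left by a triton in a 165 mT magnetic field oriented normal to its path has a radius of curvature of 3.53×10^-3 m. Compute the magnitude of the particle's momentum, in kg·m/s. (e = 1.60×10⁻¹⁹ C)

Since qvB = mv²/r, the momentum p = mv = qBr.
p = (1×1.60×10^-19)(0.165)(3.53×10^-3) = 9.32×10^-23 kg·m/s.

p ≈ 9.32×10^-23 kg·m/s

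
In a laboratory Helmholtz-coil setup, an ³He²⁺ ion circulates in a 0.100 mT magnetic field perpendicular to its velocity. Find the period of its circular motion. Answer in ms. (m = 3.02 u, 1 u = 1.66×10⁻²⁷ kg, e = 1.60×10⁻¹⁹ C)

T ≈ 0.984 ms

The cyclotron period is independent of speed: T = 2πm/(qB).
T = 2π(5.01×10^-27) / [(2×1.60×10^-19)(1.00×10^-4)] = 9.84×10^-4 s.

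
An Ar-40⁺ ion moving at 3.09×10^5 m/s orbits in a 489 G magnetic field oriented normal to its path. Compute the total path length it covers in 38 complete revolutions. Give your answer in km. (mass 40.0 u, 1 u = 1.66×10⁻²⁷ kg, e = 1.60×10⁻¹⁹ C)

r = mv/(qB) = 2.62 m, so one revolution covers 2πr = 16.5 m.
In 38 revolutions: L = 38·2πr = 626 m.

L ≈ 0.626 km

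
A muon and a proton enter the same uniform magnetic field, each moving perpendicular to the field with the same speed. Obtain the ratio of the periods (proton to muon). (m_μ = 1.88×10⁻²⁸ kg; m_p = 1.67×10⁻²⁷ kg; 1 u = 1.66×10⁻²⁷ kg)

ratio ≈ 8.88

T = 2πm/(qB) is independent of speed, so T₂/T₁ = (m₂/q₂)/(m₁/q₁).
T_{proton}/T_{muon} = (1.67×10^-27/1e) / (1.88×10^-28/1e) = 8.88.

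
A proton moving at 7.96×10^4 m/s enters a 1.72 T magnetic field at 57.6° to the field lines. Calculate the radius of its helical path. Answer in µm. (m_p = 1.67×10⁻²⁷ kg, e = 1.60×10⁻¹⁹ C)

r ≈ 408 µm

Only the perpendicular component v⊥ = v sin57.6° = 6.72×10^4 m/s is bent by the field.
r = m v⊥ /(qB) = (1.67×10^-27)(6.72×10^4) / [(1×1.60×10^-19)(1.72)] = 4.08×10^-4 m.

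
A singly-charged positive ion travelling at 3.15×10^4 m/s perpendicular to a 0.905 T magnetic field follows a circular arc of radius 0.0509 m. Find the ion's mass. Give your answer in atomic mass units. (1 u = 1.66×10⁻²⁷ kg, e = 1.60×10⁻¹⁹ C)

m ≈ 141 u

qvB = mv²/r ⇒ m = qBr/v.
m = (1×1.60×10^-19)(0.905)(0.0509) / (3.15×10^4) = 2.34×10^-25 kg = 141 u.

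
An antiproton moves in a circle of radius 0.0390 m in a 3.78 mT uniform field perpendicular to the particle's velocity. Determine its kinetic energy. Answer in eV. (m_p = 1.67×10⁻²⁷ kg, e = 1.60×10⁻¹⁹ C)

v = qBr/m = (1×1.60×10^-19)(3.78×10^-3)(0.0390) / (1.67×10^-27) = 1.41×10^4 m/s.
K = ½mv² = 0.5·(1.67×10^-27)·(1.41×10^4)² = 1.67×10^-19 J = 1.04 eV.

K ≈ 1.04 eV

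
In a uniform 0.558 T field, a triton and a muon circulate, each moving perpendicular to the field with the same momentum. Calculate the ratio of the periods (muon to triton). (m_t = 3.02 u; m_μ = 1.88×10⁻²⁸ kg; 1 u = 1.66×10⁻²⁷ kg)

T = 2πm/(qB) is independent of speed, so T₂/T₁ = (m₂/q₂)/(m₁/q₁).
T_{muon}/T_{triton} = (1.88×10^-28/1e) / (5.01×10^-27/1e) = 0.0375.

ratio ≈ 0.0375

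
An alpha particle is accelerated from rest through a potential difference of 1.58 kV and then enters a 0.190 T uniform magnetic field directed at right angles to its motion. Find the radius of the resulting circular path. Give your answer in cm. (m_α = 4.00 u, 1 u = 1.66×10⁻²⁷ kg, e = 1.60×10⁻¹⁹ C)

r ≈ 4.26 cm

The kinetic energy gained is K = qV = (2×1.60×10^-19)(1580) = 5.06×10^-16 J.
v = √(2K/m) = 3.90×10^5 m/s.
r = mv/(qB) = (6.64×10^-27)(3.90×10^5) / [(2×1.60×10^-19)(0.190)] = 0.0426 m.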